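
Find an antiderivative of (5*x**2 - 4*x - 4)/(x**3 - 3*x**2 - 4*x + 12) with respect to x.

29*log(x - 3)/5 - 2*log(x - 2) + 6*log(x + 2)/5 + C

Factor the denominator: (x - 3)*(x - 2)*(x + 2).
Partial-fraction decomposition: 6/(5*(x + 2)) - 2/(x - 2) + 29/(5*(x - 3)).
Integrate each term: A/(x−a) contributes A·log|x−a|.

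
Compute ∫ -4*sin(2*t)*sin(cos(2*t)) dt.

-2*cos(cos(2*t)) + C

Let u = cos(2*t), so du = (-2*sin(2*t)) dt.
Rewriting, the integral becomes 2·∫ sin(u) du = 2·-cos(u).
Substituting back, u = cos(2*t).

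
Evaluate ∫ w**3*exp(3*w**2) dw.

Let u = w², du = 2w dw; rewrite as (1/2)∫ u^1·exp(3u) du.
Now integrate by parts 1 time.

(3*w**2 - 1)*exp(3*w**2)/18 + C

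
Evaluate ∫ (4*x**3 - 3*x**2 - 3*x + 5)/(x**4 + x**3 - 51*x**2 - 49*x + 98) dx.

Factor the denominator: (x - 7)*(x - 1)*(x + 2)*(x + 7).
Partial-fraction decomposition: 1493/(560*(x + 7)) - 11/(45*(x + 2)) - 1/(48*(x - 1)) + 403/(252*(x - 7)).
Integrate each term: A/(x−a) contributes A·log|x−a|.

403*log(x - 7)/252 - log(x - 1)/48 - 11*log(x + 2)/45 + 1493*log(x + 7)/560 + C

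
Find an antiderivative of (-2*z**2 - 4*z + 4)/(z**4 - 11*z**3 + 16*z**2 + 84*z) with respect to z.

log(z)/21 - 122*log(z - 7)/63 + 23*log(z - 6)/12 - log(z + 2)/36 + C

Factor the denominator: z*(z - 7)*(z - 6)*(z + 2).
Partial-fraction decomposition: -1/(36*(z + 2)) + 23/(12*(z - 6)) - 122/(63*(z - 7)) + 1/(21*z).
Integrate each term: A/(z−a) contributes A·log|z−a|.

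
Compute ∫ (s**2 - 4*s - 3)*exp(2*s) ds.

(2*s**2 - 10*s - 1)*exp(2*s)/4 + C

Use integration by parts with u = s**2 - 4*s - 3, dv = exp(2*s) ds, so v = exp(2*s)/2.
Apply parts 2 times (tabular method): alternate signs, differentiate u down to 0, integrate dv up.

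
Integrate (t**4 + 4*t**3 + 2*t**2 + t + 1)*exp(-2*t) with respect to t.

Use integration by parts with u = t**4 + 4*t**3 + 2*t**2 + t + 1, dv = exp(-2*t) dt, so v = -exp(-2*t)/2.
Apply parts 4 times (tabular method): alternate signs, differentiate u down to 0, integrate dv up.

(-t**4 - 6*t**3 - 11*t**2 - 12*t - 7)*exp(-2*t)/2 + C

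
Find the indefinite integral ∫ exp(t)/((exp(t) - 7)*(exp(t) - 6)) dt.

Let u = e^t, du = e^t dt.
The integral becomes ∫ du/((u-7)(u-6)); decompose into partial fractions.

log(exp(t) - 7) - log(exp(t) - 6) + C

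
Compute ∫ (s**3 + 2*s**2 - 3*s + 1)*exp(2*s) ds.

Use integration by parts with u = s**3 + 2*s**2 - 3*s + 1, dv = exp(2*s) ds, so v = exp(2*s)/2.
Apply parts 3 times (tabular method): alternate signs, differentiate u down to 0, integrate dv up.

(4*s**3 + 2*s**2 - 14*s + 11)*exp(2*s)/8 + C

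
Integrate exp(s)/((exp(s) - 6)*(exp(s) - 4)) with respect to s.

log(exp(s) - 6)/2 - log(exp(s) - 4)/2 + C

Let u = e^s, du = e^s ds.
The integral becomes ∫ du/((u-6)(u-4)); decompose into partial fractions.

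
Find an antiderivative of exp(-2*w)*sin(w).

Let I denote the integral. Integrate by parts with u = sin(w), dv = exp(-2*w) dw, so v = -exp(-2*w)/2: I = -exp(-2*w)*sin(w)/2 + (1/2)·∫ exp(-2*w)*cos(w) dw.
Apply parts again with u = cos(w), dv = exp(-2*w) dw: ∫ exp(-2*w)*cos(w) dw = -exp(-2*w)*cos(w)/2 − (1/2)·I. Substituting back brings back I: I = -exp(-2*w)*sin(w)/2 - exp(-2*w)*cos(w)/4 − (1/4)·I.
Solving for I: (1 + 1/4)·I equals the remaining terms, so I = (4/5)·(-exp(-2*w)*sin(w)/2 - exp(-2*w)*cos(w)/4).

-2*exp(-2*w)*sin(w)/5 - exp(-2*w)*cos(w)/5 + C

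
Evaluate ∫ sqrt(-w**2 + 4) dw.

w*sqrt(-w**2 + 4)/2 + 2*asin(w/2) + C

Substitute w = 2·sin(θ), so dw = 2·cos(θ) dθ and the radical becomes sqrt(-w**2 + 4) = 2·cos(θ) by the Pythagorean identity.
Integrate the resulting trig expression in θ, then back-substitute θ = asin(w/2), sin(θ) = w/2, cos(θ) = sqrt(-w**2 + 4)/2 (absorbing any constant into C).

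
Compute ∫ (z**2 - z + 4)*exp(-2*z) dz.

(-z**2 - 4)*exp(-2*z)/2 + C

Use integration by parts with u = z**2 - z + 4, dv = exp(-2*z) dz, so v = -exp(-2*z)/2.
Apply parts 2 times (tabular method): alternate signs, differentiate u down to 0, integrate dv up.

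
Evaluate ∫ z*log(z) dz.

z**2*log(z)/2 - z**2/4 + C

Use integration by parts with u = log(z), dv = z dz.
Then du = 1/z dz and v = z**2/2.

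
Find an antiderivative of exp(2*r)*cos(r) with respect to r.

Let I denote the integral. Integrate by parts with u = cos(r), dv = exp(2*r) dr, so v = exp(2*r)/2: I = exp(2*r)*cos(r)/2 + (1/2)·∫ exp(2*r)*sin(r) dr.
Apply parts again with u = sin(r), dv = exp(2*r) dr: ∫ exp(2*r)*sin(r) dr = exp(2*r)*sin(r)/2 − (1/2)·I. Substituting back brings back I: I = exp(2*r)*sin(r)/4 + exp(2*r)*cos(r)/2 − (1/4)·I.
Solving for I: (1 + 1/4)·I equals the remaining terms, so I = (4/5)·(exp(2*r)*sin(r)/4 + exp(2*r)*cos(r)/2).

exp(2*r)*sin(r)/5 + 2*exp(2*r)*cos(r)/5 + C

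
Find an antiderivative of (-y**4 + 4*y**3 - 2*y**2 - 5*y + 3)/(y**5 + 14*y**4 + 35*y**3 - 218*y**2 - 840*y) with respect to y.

Factor the denominator: y*(y - 4)*(y + 5)*(y + 6)*(y + 7).
Partial-fraction decomposition: -3833/(154*(y + 7)) + 733/(20*(y + 6)) - 1147/(90*(y + 5)) - 49/(3960*(y - 4)) - 1/(280*y).
Integrate each term: A/(y−a) contributes A·log|y−a|.

-log(y)/280 - 49*log(y - 4)/3960 - 1147*log(y + 5)/90 + 733*log(y + 6)/20 - 3833*log(y + 7)/154 + C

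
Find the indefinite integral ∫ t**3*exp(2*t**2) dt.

(2*t**2 - 1)*exp(2*t**2)/8 + C

Let u = t², du = 2t dt; rewrite as (1/2)∫ u^1·exp(2u) du.
Now integrate by parts 1 time.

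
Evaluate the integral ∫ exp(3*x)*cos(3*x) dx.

Let I denote the integral. Integrate by parts with u = cos(3*x), dv = exp(3*x) dx, so v = exp(3*x)/3: I = exp(3*x)*cos(3*x)/3 + ∫ exp(3*x)*sin(3*x) dx.
Apply parts again with u = sin(3*x), dv = exp(3*x) dx: ∫ exp(3*x)*sin(3*x) dx = exp(3*x)*sin(3*x)/3 − I. Substituting back brings back I: I = exp(3*x)*sin(3*x)/3 + exp(3*x)*cos(3*x)/3 − I.
Solving for I: (1 + 1)·I equals the remaining terms, so I = (1/2)·(exp(3*x)*sin(3*x)/3 + exp(3*x)*cos(3*x)/3).

exp(3*x)*sin(3*x)/6 + exp(3*x)*cos(3*x)/6 + C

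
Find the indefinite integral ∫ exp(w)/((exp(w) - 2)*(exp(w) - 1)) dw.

log(exp(w) - 2) - log(exp(w) - 1) + C

Let u = e^w, du = e^w dw.
The integral becomes ∫ du/((u-1)(u-2)); decompose into partial fractions.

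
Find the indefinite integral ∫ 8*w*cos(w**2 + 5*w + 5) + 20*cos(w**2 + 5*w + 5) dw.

4*sin(w**2 + 5*w + 5) + C

Let u = w**2 + 5*w + 5, so du = (2*w + 5) dw.
Rewriting, the integral becomes 4·∫ cos(u) du = 4·sin(u).
Substituting back, u = w**2 + 5*w + 5.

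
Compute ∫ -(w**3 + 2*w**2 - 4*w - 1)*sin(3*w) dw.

Use integration by parts with u = w**3 + 2*w**2 - 4*w - 1, dv = -sin(3*w) dw, so v = cos(3*w)/3.
Apply parts 3 times (tabular method): alternate signs, differentiate u down to 0, integrate dv up.

w**3*cos(3*w)/3 - w**2*sin(3*w)/3 + 2*w**2*cos(3*w)/3 - 4*w*sin(3*w)/9 - 14*w*cos(3*w)/9 + 14*sin(3*w)/27 - 13*cos(3*w)/27 + C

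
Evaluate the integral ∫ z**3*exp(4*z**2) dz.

(4*z**2 - 1)*exp(4*z**2)/32 + C

Let u = z², du = 2z dz; rewrite as (1/2)∫ u^1·exp(4u) du.
Now integrate by parts 1 time.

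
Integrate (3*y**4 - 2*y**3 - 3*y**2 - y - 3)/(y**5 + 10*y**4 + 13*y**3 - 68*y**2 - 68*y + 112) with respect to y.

Factor the denominator: (y - 2)*(y - 1)*(y + 2)*(y + 4)*(y + 7).
Partial-fraction decomposition: 1291/(180*(y + 7)) - 283/(60*(y + 4)) + 17/(40*(y + 2)) + 1/(20*(y - 1)) + 5/(72*(y - 2)).
Integrate each term: A/(y−a) contributes A·log|y−a|.

5*log(y - 2)/72 + log(y - 1)/20 + 17*log(y + 2)/40 - 283*log(y + 4)/60 + 1291*log(y + 7)/180 + C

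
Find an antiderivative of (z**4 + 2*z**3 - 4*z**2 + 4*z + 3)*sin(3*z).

-z**4*cos(3*z)/3 + 4*z**3*sin(3*z)/9 - 2*z**3*cos(3*z)/3 + 2*z**2*sin(3*z)/3 + 16*z**2*cos(3*z)/9 - 32*z*sin(3*z)/27 - 8*z*cos(3*z)/9 + 8*sin(3*z)/27 - 113*cos(3*z)/81 + C

Use integration by parts with u = z**4 + 2*z**3 - 4*z**2 + 4*z + 3, dv = sin(3*z) dz, so v = -cos(3*z)/3.
Apply parts 4 times (tabular method): alternate signs, differentiate u down to 0, integrate dv up.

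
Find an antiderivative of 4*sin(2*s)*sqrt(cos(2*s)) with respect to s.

-4*cos(2*s)**(3/2)/3 + C

Let u = cos(2*s), so du = (-2*sin(2*s)) ds.
Rewriting, the integral becomes -2·∫ √u du = -2·(2/3)u^(3/2).
Substituting back, u = cos(2*s).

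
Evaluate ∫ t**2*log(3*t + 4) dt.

Use integration by parts with u = log(3*t + 4), dv = t**2 dt.
Then du = 3/(3*t + 4) dt and v = t**3/3.

t**3*log(3*t + 4)/3 - t**3/9 + 2*t**2/9 - 16*t/27 + 64*log(3*t + 4)/81 + C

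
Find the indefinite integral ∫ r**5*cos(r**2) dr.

r**4*sin(r**2)/2 + r**2*cos(r**2) - sin(r**2) + C

Let u = r², du = 2r dr; rewrite as (1/2)∫ u^2·cos(1u) du.
Now integrate by parts 2 times.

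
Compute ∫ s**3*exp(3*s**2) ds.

Let u = s², du = 2s ds; rewrite as (1/2)∫ u^1·exp(3u) du.
Now integrate by parts 1 time.

(3*s**2 - 1)*exp(3*s**2)/18 + C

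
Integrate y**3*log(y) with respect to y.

Use integration by parts with u = log(y), dv = y**3 dy.
Then du = 1/y dy and v = y**4/4.

y**4*log(y)/4 - y**4/16 + C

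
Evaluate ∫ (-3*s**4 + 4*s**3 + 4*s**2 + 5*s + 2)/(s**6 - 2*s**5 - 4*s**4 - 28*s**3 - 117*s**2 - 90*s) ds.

-log(s)/45 - 104*log(s - 5)/595 - log(s + 1)/10 + 36*log(s + 2)/91 - 1961*log(s**2 + 9)/39780 - 1057*atan(s/3)/2210 + C

Factor the denominator: s*(s - 5)*(s + 1)*(s + 2)*(s**2 + 9).
Partial-fraction decomposition: -(1961*s + 28539)/(19890*(s**2 + 9)) + 36/(91*(s + 2)) - 1/(10*(s + 1)) - 104/(595*(s - 5)) - 1/(45*s).
Integrate each term; A/(s−a) gives A·log|s−a|; the (Bs+D)/(s²+p²) term gives a log and an atan.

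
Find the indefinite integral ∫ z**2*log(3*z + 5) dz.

z**3*log(3*z + 5)/3 - z**3/9 + 5*z**2/18 - 25*z/27 + 125*log(3*z + 5)/81 + C

Use integration by parts with u = log(3*z + 5), dv = z**2 dz.
Then du = 3/(3*z + 5) dz and v = z**3/3.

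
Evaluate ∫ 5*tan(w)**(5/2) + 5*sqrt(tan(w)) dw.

10*tan(w)**(3/2)/3 + C

Let u = tan(w), so du = (tan(w)**2 + 1) dw.
Rewriting, the integral becomes 5·∫ √u du = 5·(2/3)u^(3/2).
Substituting back, u = tan(w).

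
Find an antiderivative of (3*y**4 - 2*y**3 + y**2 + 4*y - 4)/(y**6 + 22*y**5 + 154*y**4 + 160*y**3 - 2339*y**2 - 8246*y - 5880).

334*log(y - 4)/27225 + log(y + 1)/1800 + 1063*log(y + 5)/72 - 2164*log(y + 6)/25 + 78172*log(y + 7)/1089 - 3953/(66*y + 462) + C

Factor the denominator: (y - 4)*(y + 1)*(y + 5)*(y + 6)*(y + 7)**2.
Partial-fraction decomposition: 78172/(1089*(y + 7)) + 3953/(66*(y + 7)**2) - 2164/(25*(y + 6)) + 1063/(72*(y + 5)) + 1/(1800*(y + 1)) + 334/(27225*(y - 4)).
Integrate each term; A/(y−a) gives A·log|y−a|; A/(y−a)² gives −A/(y−a).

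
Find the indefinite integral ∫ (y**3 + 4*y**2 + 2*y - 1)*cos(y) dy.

Use integration by parts with u = y**3 + 4*y**2 + 2*y - 1, dv = cos(y) dy, so v = sin(y).
Apply parts 3 times (tabular method): alternate signs, differentiate u down to 0, integrate dv up.

y**3*sin(y) + 4*y**2*sin(y) + 3*y**2*cos(y) - 4*y*sin(y) + 8*y*cos(y) - 9*sin(y) - 4*cos(y) + C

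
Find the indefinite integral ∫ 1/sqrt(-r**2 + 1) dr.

asin(r) + C

Substitute r = sin(θ), so dr = cos(θ) dθ and the radical becomes sqrt(-r**2 + 1) = cos(θ) by the Pythagorean identity.
Integrate the resulting trig expression in θ, then back-substitute θ = asin(r), sin(θ) = r, cos(θ) = sqrt(-r**2 + 1) (absorbing any constant into C).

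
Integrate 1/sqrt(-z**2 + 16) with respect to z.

asin(z/4) + C

Substitute z = 4·sin(θ), so dz = 4·cos(θ) dθ and the radical becomes sqrt(-z**2 + 16) = 4·cos(θ) by the Pythagorean identity.
Integrate the resulting trig expression in θ, then back-substitute θ = asin(z/4), sin(θ) = z/4, cos(θ) = sqrt(-z**2 + 16)/4 (absorbing any constant into C).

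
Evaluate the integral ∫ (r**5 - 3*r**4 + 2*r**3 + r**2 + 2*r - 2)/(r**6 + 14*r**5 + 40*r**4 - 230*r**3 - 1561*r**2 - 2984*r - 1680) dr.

511*log(r - 5)/15552 + log(r + 1)/72 - 539*log(r + 3)/64 - 34*log(r + 4)/243 + 8221*log(r + 7)/864 - 638/(27*r + 108) + C

Factor the denominator: (r - 5)*(r + 1)*(r + 3)*(r + 4)**2*(r + 7).
Partial-fraction decomposition: 8221/(864*(r + 7)) - 34/(243*(r + 4)) + 638/(27*(r + 4)**2) - 539/(64*(r + 3)) + 1/(72*(r + 1)) + 511/(15552*(r - 5)).
Integrate each term; A/(r−a) gives A·log|r−a|; A/(r−a)² gives −A/(r−a).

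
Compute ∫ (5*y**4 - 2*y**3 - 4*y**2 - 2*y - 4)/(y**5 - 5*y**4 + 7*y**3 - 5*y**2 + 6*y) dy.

-2*log(y)/3 + 61*log(y - 3)/6 - 4*log(y - 2) - log(y**2 + 1)/4 + atan(y)/2 + C

Factor the denominator: y*(y - 3)*(y - 2)*(y**2 + 1).
Partial-fraction decomposition: -(y - 1)/(2*(y**2 + 1)) - 4/(y - 2) + 61/(6*(y - 3)) - 2/(3*y).
Integrate each term; A/(y−a) gives A·log|y−a|; the (By+D)/(y²+p²) term gives a log and an atan.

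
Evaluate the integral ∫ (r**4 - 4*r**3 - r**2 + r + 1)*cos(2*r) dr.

Use integration by parts with u = r**4 - 4*r**3 - r**2 + r + 1, dv = cos(2*r) dr, so v = sin(2*r)/2.
Apply parts 4 times (tabular method): alternate signs, differentiate u down to 0, integrate dv up.

r**4*sin(2*r)/2 - 2*r**3*sin(2*r) + r**3*cos(2*r) - 2*r**2*sin(2*r) - 3*r**2*cos(2*r) + 7*r*sin(2*r)/2 - 2*r*cos(2*r) + 3*sin(2*r)/2 + 7*cos(2*r)/4 + C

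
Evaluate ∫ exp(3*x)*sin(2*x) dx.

3*exp(3*x)*sin(2*x)/13 - 2*exp(3*x)*cos(2*x)/13 + C

Let I denote the integral. Integrate by parts with u = sin(2*x), dv = exp(3*x) dx, so v = exp(3*x)/3: I = exp(3*x)*sin(2*x)/3 − (2/3)·∫ exp(3*x)*cos(2*x) dx.
Apply parts again with u = cos(2*x), dv = exp(3*x) dx: ∫ exp(3*x)*cos(2*x) dx = exp(3*x)*cos(2*x)/3 + (2/3)·I. Substituting back brings back I: I = exp(3*x)*sin(2*x)/3 - 2*exp(3*x)*cos(2*x)/9 − (4/9)·I.
Solving for I: (1 + 4/9)·I equals the remaining terms, so I = (9/13)·(exp(3*x)*sin(2*x)/3 - 2*exp(3*x)*cos(2*x)/9).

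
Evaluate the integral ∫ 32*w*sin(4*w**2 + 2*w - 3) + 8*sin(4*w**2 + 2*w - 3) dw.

-4*cos(4*w**2 + 2*w - 3) + C

Let u = 4*w**2 + 2*w - 3, so du = (8*w + 2) dw.
Rewriting, the integral becomes 4·∫ sin(u) du = 4·-cos(u).
Substituting back, u = 4*w**2 + 2*w - 3.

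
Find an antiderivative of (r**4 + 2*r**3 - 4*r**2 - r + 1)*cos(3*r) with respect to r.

Use integration by parts with u = r**4 + 2*r**3 - 4*r**2 - r + 1, dv = cos(3*r) dr, so v = sin(3*r)/3.
Apply parts 4 times (tabular method): alternate signs, differentiate u down to 0, integrate dv up.

r**4*sin(3*r)/3 + 2*r**3*sin(3*r)/3 + 4*r**3*cos(3*r)/9 - 16*r**2*sin(3*r)/9 + 2*r**2*cos(3*r)/3 - 7*r*sin(3*r)/9 - 32*r*cos(3*r)/27 + 59*sin(3*r)/81 - 7*cos(3*r)/27 + C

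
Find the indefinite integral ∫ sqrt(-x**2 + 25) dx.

Substitute x = 5·sin(θ), so dx = 5·cos(θ) dθ and the radical becomes sqrt(-x**2 + 25) = 5·cos(θ) by the Pythagorean identity.
Integrate the resulting trig expression in θ, then back-substitute θ = asin(x/5), sin(θ) = x/5, cos(θ) = sqrt(-x**2 + 25)/5 (absorbing any constant into C).

x*sqrt(-x**2 + 25)/2 + 25*asin(x/5)/2 + C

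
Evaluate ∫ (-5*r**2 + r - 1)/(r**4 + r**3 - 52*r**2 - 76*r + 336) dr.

-239*log(r - 7)/715 + 19*log(r - 2)/240 - 85*log(r + 4)/132 + 187*log(r + 6)/208 + C

Factor the denominator: (r - 7)*(r - 2)*(r + 4)*(r + 6).
Partial-fraction decomposition: 187/(208*(r + 6)) - 85/(132*(r + 4)) + 19/(240*(r - 2)) - 239/(715*(r - 7)).
Integrate each term: A/(r−a) contributes A·log|r−a|.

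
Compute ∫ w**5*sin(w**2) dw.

Let u = w², du = 2w dw; rewrite as (1/2)∫ u^2·sin(1u) du.
Now integrate by parts 2 times.

-w**4*cos(w**2)/2 + w**2*sin(w**2) + cos(w**2) + C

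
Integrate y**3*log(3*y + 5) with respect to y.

y**4*log(3*y + 5)/4 - y**4/16 + 5*y**3/36 - 25*y**2/72 + 125*y/108 - 625*log(3*y + 5)/324 + C

Use integration by parts with u = log(3*y + 5), dv = y**3 dy.
Then du = 3/(3*y + 5) dy and v = y**4/4.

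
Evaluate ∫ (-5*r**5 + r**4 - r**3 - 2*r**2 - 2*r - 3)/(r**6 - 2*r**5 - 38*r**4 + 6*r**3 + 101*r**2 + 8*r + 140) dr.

-6841*log(r - 7)/2250 + 167*log(r - 2)/700 + 59*log(r + 2)/180 - 1361*log(r + 5)/546 - 27*log(r**2 + 1)/1625 - 3*atan(r)/1625 + C

Factor the denominator: (r - 7)*(r - 2)*(r + 2)*(r + 5)*(r**2 + 1).
Partial-fraction decomposition: -3*(18*r + 1)/(1625*(r**2 + 1)) - 1361/(546*(r + 5)) + 59/(180*(r + 2)) + 167/(700*(r - 2)) - 6841/(2250*(r - 7)).
Integrate each term; A/(r−a) gives A·log|r−a|; the (Br+D)/(r²+p²) term gives a log and an atan.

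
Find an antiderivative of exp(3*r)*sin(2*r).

Let I denote the integral. Integrate by parts with u = sin(2*r), dv = exp(3*r) dr, so v = exp(3*r)/3: I = exp(3*r)*sin(2*r)/3 − (2/3)·∫ exp(3*r)*cos(2*r) dr.
Apply parts again with u = cos(2*r), dv = exp(3*r) dr: ∫ exp(3*r)*cos(2*r) dr = exp(3*r)*cos(2*r)/3 + (2/3)·I. Substituting back brings back I: I = exp(3*r)*sin(2*r)/3 - 2*exp(3*r)*cos(2*r)/9 − (4/9)·I.
Solving for I: (1 + 4/9)·I equals the remaining terms, so I = (9/13)·(exp(3*r)*sin(2*r)/3 - 2*exp(3*r)*cos(2*r)/9).

3*exp(3*r)*sin(2*r)/13 - 2*exp(3*r)*cos(2*r)/13 + C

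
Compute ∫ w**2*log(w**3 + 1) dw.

w**3*log(w**3 + 1)/3 - w**3/3 + log(w**3 + 1)/3 + C

Let u = w**3 + 1, so du = (3*w**2) dw.
The integral becomes (1/3)·∫ log(u) du; integrate by parts with u′=log(u), dv′=du.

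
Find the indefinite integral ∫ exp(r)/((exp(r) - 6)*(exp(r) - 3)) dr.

Let u = e^r, du = e^r dr.
The integral becomes ∫ du/((u-6)(u-3)); decompose into partial fractions.

log(exp(r) - 6)/3 - log(exp(r) - 3)/3 + C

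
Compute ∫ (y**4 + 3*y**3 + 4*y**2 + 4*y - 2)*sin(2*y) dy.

-y**4*cos(2*y)/2 + y**3*sin(2*y) - 3*y**3*cos(2*y)/2 + 9*y**2*sin(2*y)/4 - y**2*cos(2*y)/2 + y*sin(2*y)/2 + y*cos(2*y)/4 - sin(2*y)/8 + 5*cos(2*y)/4 + C

Use integration by parts with u = y**4 + 3*y**3 + 4*y**2 + 4*y - 2, dv = sin(2*y) dy, so v = -cos(2*y)/2.
Apply parts 4 times (tabular method): alternate signs, differentiate u down to 0, integrate dv up.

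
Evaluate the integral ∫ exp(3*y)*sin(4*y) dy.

3*exp(3*y)*sin(4*y)/25 - 4*exp(3*y)*cos(4*y)/25 + C

Let I denote the integral. Integrate by parts with u = sin(4*y), dv = exp(3*y) dy, so v = exp(3*y)/3: I = exp(3*y)*sin(4*y)/3 − (4/3)·∫ exp(3*y)*cos(4*y) dy.
Apply parts again with u = cos(4*y), dv = exp(3*y) dy: ∫ exp(3*y)*cos(4*y) dy = exp(3*y)*cos(4*y)/3 + (4/3)·I. Substituting back brings back I: I = exp(3*y)*sin(4*y)/3 - 4*exp(3*y)*cos(4*y)/9 − (16/9)·I.
Solving for I: (1 + 16/9)·I equals the remaining terms, so I = (9/25)·(exp(3*y)*sin(4*y)/3 - 4*exp(3*y)*cos(4*y)/9).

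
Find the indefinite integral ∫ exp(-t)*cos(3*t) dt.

Let I denote the integral. Integrate by parts with u = cos(3*t), dv = exp(-t) dt, so v = -exp(-t): I = -exp(-t)*cos(3*t) − 3·∫ exp(-t)*sin(3*t) dt.
Apply parts again with u = sin(3*t), dv = exp(-t) dt: ∫ exp(-t)*sin(3*t) dt = -exp(-t)*sin(3*t) + 3·I. Substituting back brings back I: I = 3*exp(-t)*sin(3*t) - exp(-t)*cos(3*t) − 9·I.
Solving for I: (1 + 9)·I equals the remaining terms, so I = (1/10)·(3*exp(-t)*sin(3*t) - exp(-t)*cos(3*t)).

3*exp(-t)*sin(3*t)/10 - exp(-t)*cos(3*t)/10 + C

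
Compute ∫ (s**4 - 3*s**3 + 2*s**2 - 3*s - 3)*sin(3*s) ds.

Use integration by parts with u = s**4 - 3*s**3 + 2*s**2 - 3*s - 3, dv = sin(3*s) ds, so v = -cos(3*s)/3.
Apply parts 4 times (tabular method): alternate signs, differentiate u down to 0, integrate dv up.

-s**4*cos(3*s)/3 + 4*s**3*sin(3*s)/9 + s**3*cos(3*s) - s**2*sin(3*s) - 2*s**2*cos(3*s)/9 + 4*s*sin(3*s)/27 + s*cos(3*s)/3 - sin(3*s)/9 + 85*cos(3*s)/81 + C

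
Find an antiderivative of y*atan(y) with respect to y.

y**2*atan(y)/2 - y/2 + atan(y)/2 + C

Use integration by parts with u = arctan(y), dv = y dy.
Then du = 1/(y**2 + 1) dy.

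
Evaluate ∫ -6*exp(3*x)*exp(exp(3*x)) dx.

-2*exp(exp(3*x)) + C

Let u = exp(3*x), so du = (3*exp(3*x)) dx.
Rewriting, the integral becomes -2·∫ e^u du = -2·e^u.
Substituting back, u = exp(3*x).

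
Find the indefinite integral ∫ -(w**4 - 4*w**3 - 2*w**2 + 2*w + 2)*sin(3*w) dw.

w**4*cos(3*w)/3 - 4*w**3*sin(3*w)/9 - 4*w**3*cos(3*w)/3 + 4*w**2*sin(3*w)/3 - 10*w**2*cos(3*w)/9 + 20*w*sin(3*w)/27 + 14*w*cos(3*w)/9 - 14*sin(3*w)/27 + 74*cos(3*w)/81 + C

Use integration by parts with u = w**4 - 4*w**3 - 2*w**2 + 2*w + 2, dv = -sin(3*w) dw, so v = cos(3*w)/3.
Apply parts 4 times (tabular method): alternate signs, differentiate u down to 0, integrate dv up.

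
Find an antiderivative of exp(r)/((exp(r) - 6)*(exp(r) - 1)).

log(exp(r) - 6)/5 - log(exp(r) - 1)/5 + C

Let u = e^r, du = e^r dr.
The integral becomes ∫ du/((u-6)(u-1)); decompose into partial fractions.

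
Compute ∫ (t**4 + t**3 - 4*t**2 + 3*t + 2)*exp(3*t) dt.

Use integration by parts with u = t**4 + t**3 - 4*t**2 + 3*t + 2, dv = exp(3*t) dt, so v = exp(3*t)/3.
Apply parts 4 times (tabular method): alternate signs, differentiate u down to 0, integrate dv up.

(27*t**4 - 9*t**3 - 99*t**2 + 147*t + 5)*exp(3*t)/81 + C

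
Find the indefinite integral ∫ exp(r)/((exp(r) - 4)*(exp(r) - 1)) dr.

log(exp(r) - 4)/3 - log(exp(r) - 1)/3 + C

Let u = e^r, du = e^r dr.
The integral becomes ∫ du/((u-4)(u-1)); decompose into partial fractions.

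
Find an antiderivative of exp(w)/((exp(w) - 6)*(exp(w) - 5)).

Let u = e^w, du = e^w dw.
The integral becomes ∫ du/((u-5)(u-6)); decompose into partial fractions.

log(exp(w) - 6) - log(exp(w) - 5) + C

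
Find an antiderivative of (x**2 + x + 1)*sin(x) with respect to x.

-x**2*cos(x) + 2*x*sin(x) - x*cos(x) + sin(x) + cos(x) + C

Use integration by parts with u = x**2 + x + 1, dv = sin(x) dx, so v = -cos(x).
Apply parts 2 times (tabular method): alternate signs, differentiate u down to 0, integrate dv up.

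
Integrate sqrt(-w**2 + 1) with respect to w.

w*sqrt(-w**2 + 1)/2 + asin(w)/2 + C

Substitute w = sin(θ), so dw = cos(θ) dθ and the radical becomes sqrt(-w**2 + 1) = cos(θ) by the Pythagorean identity.
Integrate the resulting trig expression in θ, then back-substitute θ = asin(w), sin(θ) = w, cos(θ) = sqrt(-w**2 + 1) (absorbing any constant into C).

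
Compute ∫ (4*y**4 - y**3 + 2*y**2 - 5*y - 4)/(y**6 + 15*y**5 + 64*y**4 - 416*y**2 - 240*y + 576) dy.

25*log(y - 2)/768 + 4*log(y - 1)/735 + 43*log(y + 2)/192 - 71*log(y + 4)/15 + 56089*log(y + 6)/12544 - 2749/(224*y + 1344) + C

Factor the denominator: (y - 2)*(y - 1)*(y + 2)*(y + 4)*(y + 6)**2.
Partial-fraction decomposition: 56089/(12544*(y + 6)) + 2749/(224*(y + 6)**2) - 71/(15*(y + 4)) + 43/(192*(y + 2)) + 4/(735*(y - 1)) + 25/(768*(y - 2)).
Integrate each term; A/(y−a) gives A·log|y−a|; A/(y−a)² gives −A/(y−a).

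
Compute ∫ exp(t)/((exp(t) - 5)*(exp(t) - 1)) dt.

Let u = e^t, du = e^t dt.
The integral becomes ∫ du/((u-5)(u-1)); decompose into partial fractions.

log(exp(t) - 5)/4 - log(exp(t) - 1)/4 + C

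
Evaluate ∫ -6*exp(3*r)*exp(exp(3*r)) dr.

Let u = exp(3*r), so du = (3*exp(3*r)) dr.
Rewriting, the integral becomes -2·∫ e^u du = -2·e^u.
Substituting back, u = exp(3*r).

-2*exp(exp(3*r)) + C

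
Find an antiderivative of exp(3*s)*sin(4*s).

Let I denote the integral. Integrate by parts with u = sin(4*s), dv = exp(3*s) ds, so v = exp(3*s)/3: I = exp(3*s)*sin(4*s)/3 − (4/3)·∫ exp(3*s)*cos(4*s) ds.
Apply parts again with u = cos(4*s), dv = exp(3*s) ds: ∫ exp(3*s)*cos(4*s) ds = exp(3*s)*cos(4*s)/3 + (4/3)·I. Substituting back brings back I: I = exp(3*s)*sin(4*s)/3 - 4*exp(3*s)*cos(4*s)/9 − (16/9)·I.
Solving for I: (1 + 16/9)·I equals the remaining terms, so I = (9/25)·(exp(3*s)*sin(4*s)/3 - 4*exp(3*s)*cos(4*s)/9).

3*exp(3*s)*sin(4*s)/25 - 4*exp(3*s)*cos(4*s)/25 + C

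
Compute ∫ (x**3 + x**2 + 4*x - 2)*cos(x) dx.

Use integration by parts with u = x**3 + x**2 + 4*x - 2, dv = cos(x) dx, so v = sin(x).
Apply parts 3 times (tabular method): alternate signs, differentiate u down to 0, integrate dv up.

x**3*sin(x) + x**2*sin(x) + 3*x**2*cos(x) - 2*x*sin(x) + 2*x*cos(x) - 4*sin(x) - 2*cos(x) + C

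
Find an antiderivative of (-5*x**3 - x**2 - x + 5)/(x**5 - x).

-5*log(x) - log(x - 1)/2 + 5*log(x + 1)/2 + 3*log(x**2 + 1)/2 - 2*atan(x) + C

Factor the denominator: x*(x - 1)*(x + 1)*(x**2 + 1).
Partial-fraction decomposition: (3*x - 2)/(x**2 + 1) + 5/(2*(x + 1)) - 1/(2*(x - 1)) - 5/x.
Integrate each term; A/(x−a) gives A·log|x−a|; the (Bx+D)/(x²+p²) term gives a log and an atan.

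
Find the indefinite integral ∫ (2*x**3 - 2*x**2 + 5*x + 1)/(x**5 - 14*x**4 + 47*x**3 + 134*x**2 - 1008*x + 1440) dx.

391*log(x - 6)/60 - 113*log(x - 5)/9 + 117*log(x - 4)/16 - 26*log(x - 3)/21 - 179*log(x + 4)/5040 + C

Factor the denominator: (x - 6)*(x - 5)*(x - 4)*(x - 3)*(x + 4).
Partial-fraction decomposition: -179/(5040*(x + 4)) - 26/(21*(x - 3)) + 117/(16*(x - 4)) - 113/(9*(x - 5)) + 391/(60*(x - 6)).
Integrate each term: A/(x−a) contributes A·log|x−a|.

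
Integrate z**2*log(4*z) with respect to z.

Use integration by parts with u = log(4*z), dv = z**2 dz.
Then du = 1/z dz and v = z**3/3.

z**3*(log(z) + 2*log(2))/3 - z**3/9 + C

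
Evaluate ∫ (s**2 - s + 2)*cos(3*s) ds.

s**2*sin(3*s)/3 - s*sin(3*s)/3 + 2*s*cos(3*s)/9 + 16*sin(3*s)/27 - cos(3*s)/9 + C

Use integration by parts with u = s**2 - s + 2, dv = cos(3*s) ds, so v = sin(3*s)/3.
Apply parts 2 times (tabular method): alternate signs, differentiate u down to 0, integrate dv up.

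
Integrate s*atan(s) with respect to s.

Use integration by parts with u = arctan(s), dv = s ds.
Then du = 1/(s**2 + 1) ds.

s**2*atan(s)/2 - s/2 + atan(s)/2 + C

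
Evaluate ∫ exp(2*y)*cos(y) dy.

exp(2*y)*sin(y)/5 + 2*exp(2*y)*cos(y)/5 + C

Let I denote the integral. Integrate by parts with u = cos(y), dv = exp(2*y) dy, so v = exp(2*y)/2: I = exp(2*y)*cos(y)/2 + (1/2)·∫ exp(2*y)*sin(y) dy.
Apply parts again with u = sin(y), dv = exp(2*y) dy: ∫ exp(2*y)*sin(y) dy = exp(2*y)*sin(y)/2 − (1/2)·I. Substituting back brings back I: I = exp(2*y)*sin(y)/4 + exp(2*y)*cos(y)/2 − (1/4)·I.
Solving for I: (1 + 1/4)·I equals the remaining terms, so I = (4/5)·(exp(2*y)*sin(y)/4 + exp(2*y)*cos(y)/2).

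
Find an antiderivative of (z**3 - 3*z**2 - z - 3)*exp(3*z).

(9*z**3 - 36*z**2 + 15*z - 32)*exp(3*z)/27 + C

Use integration by parts with u = z**3 - 3*z**2 - z - 3, dv = exp(3*z) dz, so v = exp(3*z)/3.
Apply parts 3 times (tabular method): alternate signs, differentiate u down to 0, integrate dv up.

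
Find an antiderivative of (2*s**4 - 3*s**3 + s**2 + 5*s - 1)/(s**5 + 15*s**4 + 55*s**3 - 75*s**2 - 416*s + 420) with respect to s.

log(s - 2)/24 - log(s - 1)/84 + 58*log(s + 5)/3 - 3245*log(s + 6)/56 + 487*log(s + 7)/12 + C

Factor the denominator: (s - 2)*(s - 1)*(s + 5)*(s + 6)*(s + 7).
Partial-fraction decomposition: 487/(12*(s + 7)) - 3245/(56*(s + 6)) + 58/(3*(s + 5)) - 1/(84*(s - 1)) + 1/(24*(s - 2)).
Integrate each term: A/(s−a) contributes A·log|s−a|.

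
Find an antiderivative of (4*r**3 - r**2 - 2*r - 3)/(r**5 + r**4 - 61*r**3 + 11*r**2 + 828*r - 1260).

271*log(r - 6)/572 - 3*log(r - 3)/8 + log(r - 2)/12 + 37*log(r + 5)/88 - 47*log(r + 7)/78 + C

Factor the denominator: (r - 6)*(r - 3)*(r - 2)*(r + 5)*(r + 7).
Partial-fraction decomposition: -47/(78*(r + 7)) + 37/(88*(r + 5)) + 1/(12*(r - 2)) - 3/(8*(r - 3)) + 271/(572*(r - 6)).
Integrate each term: A/(r−a) contributes A·log|r−a|.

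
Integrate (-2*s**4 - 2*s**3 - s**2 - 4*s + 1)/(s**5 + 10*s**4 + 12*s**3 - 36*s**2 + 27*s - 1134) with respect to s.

-59*log(s - 3)/405 + 2171*log(s + 6)/405 - 1034*log(s + 7)/145 - 164*log(s**2 + 9)/3915 + 33*atan(s/3)/145 + C

Factor the denominator: (s - 3)*(s + 6)*(s + 7)*(s**2 + 9).
Partial-fraction decomposition: -(328*s - 2673)/(3915*(s**2 + 9)) - 1034/(145*(s + 7)) + 2171/(405*(s + 6)) - 59/(405*(s - 3)).
Integrate each term; A/(s−a) gives A·log|s−a|; the (Bs+D)/(s²+p²) term gives a log and an atan.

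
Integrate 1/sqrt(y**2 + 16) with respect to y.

log(y + sqrt(y**2 + 16)) + C

Substitute y = 4·tan(θ), so dy = 4·sec(θ)^2 dθ and the radical becomes sqrt(y**2 + 16) = 4·sec(θ) by the Pythagorean identity.
Integrate the resulting trig expression in θ, then back-substitute tan(θ) = y/4, sec(θ) = sqrt(y**2 + 16)/4 (absorbing any constant into C).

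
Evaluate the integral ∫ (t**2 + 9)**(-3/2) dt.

Substitute t = 3·tan(θ), so dt = 3·sec(θ)^2 dθ and the radical becomes sqrt(t**2 + 9) = 3·sec(θ) by the Pythagorean identity.
Integrate the resulting trig expression in θ, then back-substitute tan(θ) = t/3, sec(θ) = sqrt(t**2 + 9)/3 (absorbing any constant into C).

t/(9*sqrt(t**2 + 9)) + C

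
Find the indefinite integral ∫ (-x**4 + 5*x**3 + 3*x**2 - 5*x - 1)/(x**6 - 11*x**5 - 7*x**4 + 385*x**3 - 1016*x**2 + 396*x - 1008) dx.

Factor the denominator: (x - 7)*(x - 6)*(x - 4)*(x + 6)*(x**2 + 1).
Partial-fraction decomposition: (13*x + 1)/(1258*(x**2 + 1)) + 2239/(57720*(x + 6)) + 91/(1020*(x - 4)) + 139/(888*(x - 6)) - 23/(78*(x - 7)).
Integrate each term; A/(x−a) gives A·log|x−a|; the (Bx+D)/(x²+p²) term gives a log and an atan.

-23*log(x - 7)/78 + 139*log(x - 6)/888 + 91*log(x - 4)/1020 + 2239*log(x + 6)/57720 + 13*log(x**2 + 1)/2516 + atan(x)/1258 + C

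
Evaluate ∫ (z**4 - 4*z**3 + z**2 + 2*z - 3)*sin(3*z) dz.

-z**4*cos(3*z)/3 + 4*z**3*sin(3*z)/9 + 4*z**3*cos(3*z)/3 - 4*z**2*sin(3*z)/3 + z**2*cos(3*z)/9 - 2*z*sin(3*z)/27 - 14*z*cos(3*z)/9 + 14*sin(3*z)/27 + 79*cos(3*z)/81 + C

Use integration by parts with u = z**4 - 4*z**3 + z**2 + 2*z - 3, dv = sin(3*z) dz, so v = -cos(3*z)/3.
Apply parts 4 times (tabular method): alternate signs, differentiate u down to 0, integrate dv up.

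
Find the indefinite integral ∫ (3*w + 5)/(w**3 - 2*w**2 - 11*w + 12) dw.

Factor the denominator: (w - 4)*(w - 1)*(w + 3).
Partial-fraction decomposition: -1/(7*(w + 3)) - 2/(3*(w - 1)) + 17/(21*(w - 4)).
Integrate each term: A/(w−a) contributes A·log|w−a|.

17*log(w - 4)/21 - 2*log(w - 1)/3 - log(w + 3)/7 + C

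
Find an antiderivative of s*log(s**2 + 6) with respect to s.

Let u = s**2 + 6, so du = (2*s) ds.
The integral becomes (1/2)·∫ log(u) du; integrate by parts with u′=log(u), dv′=du.

s**2*log(s**2 + 6)/2 - s**2/2 + 3*log(s**2 + 6) + C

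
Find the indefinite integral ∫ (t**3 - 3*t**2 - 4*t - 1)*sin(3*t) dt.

Use integration by parts with u = t**3 - 3*t**2 - 4*t - 1, dv = sin(3*t) dt, so v = -cos(3*t)/3.
Apply parts 3 times (tabular method): alternate signs, differentiate u down to 0, integrate dv up.

-t**3*cos(3*t)/3 + t**2*sin(3*t)/3 + t**2*cos(3*t) - 2*t*sin(3*t)/3 + 14*t*cos(3*t)/9 - 14*sin(3*t)/27 + cos(3*t)/9 + C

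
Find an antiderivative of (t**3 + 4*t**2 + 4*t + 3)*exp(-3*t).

Use integration by parts with u = t**3 + 4*t**2 + 4*t + 3, dv = exp(-3*t) dt, so v = -exp(-3*t)/3.
Apply parts 3 times (tabular method): alternate signs, differentiate u down to 0, integrate dv up.

(-9*t**3 - 45*t**2 - 66*t - 49)*exp(-3*t)/27 + C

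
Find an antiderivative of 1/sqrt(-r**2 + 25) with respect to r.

Substitute r = 5·sin(θ), so dr = 5·cos(θ) dθ and the radical becomes sqrt(-r**2 + 25) = 5·cos(θ) by the Pythagorean identity.
Integrate the resulting trig expression in θ, then back-substitute θ = asin(r/5), sin(θ) = r/5, cos(θ) = sqrt(-r**2 + 25)/5 (absorbing any constant into C).

asin(r/5) + C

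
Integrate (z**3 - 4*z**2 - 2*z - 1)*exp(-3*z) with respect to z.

Use integration by parts with u = z**3 - 4*z**2 - 2*z - 1, dv = exp(-3*z) dz, so v = -exp(-3*z)/3.
Apply parts 3 times (tabular method): alternate signs, differentiate u down to 0, integrate dv up.

(-3*z**3 + 9*z**2 + 12*z + 7)*exp(-3*z)/9 + C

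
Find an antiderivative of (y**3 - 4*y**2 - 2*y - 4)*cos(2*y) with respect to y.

Use integration by parts with u = y**3 - 4*y**2 - 2*y - 4, dv = cos(2*y) dy, so v = sin(2*y)/2.
Apply parts 3 times (tabular method): alternate signs, differentiate u down to 0, integrate dv up.

y**3*sin(2*y)/2 - 2*y**2*sin(2*y) + 3*y**2*cos(2*y)/4 - 7*y*sin(2*y)/4 - 2*y*cos(2*y) - sin(2*y) - 7*cos(2*y)/8 + C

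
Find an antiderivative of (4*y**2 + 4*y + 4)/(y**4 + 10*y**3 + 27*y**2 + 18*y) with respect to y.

Factor the denominator: y*(y + 1)*(y + 3)*(y + 6).
Partial-fraction decomposition: -62/(45*(y + 6)) + 14/(9*(y + 3)) - 2/(5*(y + 1)) + 2/(9*y).
Integrate each term: A/(y−a) contributes A·log|y−a|.

2*log(y)/9 - 2*log(y + 1)/5 + 14*log(y + 3)/9 - 62*log(y + 6)/45 + C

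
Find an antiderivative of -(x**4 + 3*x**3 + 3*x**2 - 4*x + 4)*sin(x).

x**4*cos(x) - 4*x**3*sin(x) + 3*x**3*cos(x) - 9*x**2*sin(x) - 9*x**2*cos(x) + 18*x*sin(x) - 22*x*cos(x) + 22*sin(x) + 22*cos(x) + C

Use integration by parts with u = x**4 + 3*x**3 + 3*x**2 - 4*x + 4, dv = -sin(x) dx, so v = cos(x).
Apply parts 4 times (tabular method): alternate signs, differentiate u down to 0, integrate dv up.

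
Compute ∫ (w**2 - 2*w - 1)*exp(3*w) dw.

(9*w**2 - 24*w - 1)*exp(3*w)/27 + C

Use integration by parts with u = w**2 - 2*w - 1, dv = exp(3*w) dw, so v = exp(3*w)/3.
Apply parts 2 times (tabular method): alternate signs, differentiate u down to 0, integrate dv up.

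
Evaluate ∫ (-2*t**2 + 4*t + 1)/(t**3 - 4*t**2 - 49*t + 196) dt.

-23*log(t - 7)/14 + 5*log(t - 4)/11 - 125*log(t + 7)/154 + C

Factor the denominator: (t - 7)*(t - 4)*(t + 7).
Partial-fraction decomposition: -125/(154*(t + 7)) + 5/(11*(t - 4)) - 23/(14*(t - 7)).
Integrate each term: A/(t−a) contributes A·log|t−a|.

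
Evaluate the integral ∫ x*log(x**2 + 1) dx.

x**2*log(x**2 + 1)/2 - x**2/2 + log(x**2 + 1)/2 + C

Let u = x**2 + 1, so du = (2*x) dx.
The integral becomes (1/2)·∫ log(u) du; integrate by parts with u′=log(u), dv′=du.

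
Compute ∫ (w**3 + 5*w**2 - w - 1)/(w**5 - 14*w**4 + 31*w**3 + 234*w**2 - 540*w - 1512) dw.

58*log(w - 7)/9 - 33419*log(w - 6)/5184 - 13*log(w + 2)/576 + 2*log(w + 3)/81 + 389/(72*w - 432) + C

Factor the denominator: (w - 7)*(w - 6)**2*(w + 2)*(w + 3).
Partial-fraction decomposition: 2/(81*(w + 3)) - 13/(576*(w + 2)) - 33419/(5184*(w - 6)) - 389/(72*(w - 6)**2) + 58/(9*(w - 7)).
Integrate each term; A/(w−a) gives A·log|w−a|; A/(w−a)² gives −A/(w−a).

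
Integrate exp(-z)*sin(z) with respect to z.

Let I denote the integral. Integrate by parts with u = sin(z), dv = exp(-z) dz, so v = -exp(-z): I = -exp(-z)*sin(z) + ∫ exp(-z)*cos(z) dz.
Apply parts again with u = cos(z), dv = exp(-z) dz: ∫ exp(-z)*cos(z) dz = -exp(-z)*cos(z) − I. Substituting back brings back I: I = -exp(-z)*sin(z) - exp(-z)*cos(z) − I.
Solving for I: (1 + 1)·I equals the remaining terms, so I = (1/2)·(-exp(-z)*sin(z) - exp(-z)*cos(z)).

-exp(-z)*sin(z)/2 - exp(-z)*cos(z)/2 + C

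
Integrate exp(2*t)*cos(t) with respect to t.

exp(2*t)*sin(t)/5 + 2*exp(2*t)*cos(t)/5 + C

Let I denote the integral. Integrate by parts with u = cos(t), dv = exp(2*t) dt, so v = exp(2*t)/2: I = exp(2*t)*cos(t)/2 + (1/2)·∫ exp(2*t)*sin(t) dt.
Apply parts again with u = sin(t), dv = exp(2*t) dt: ∫ exp(2*t)*sin(t) dt = exp(2*t)*sin(t)/2 − (1/2)·I. Substituting back brings back I: I = exp(2*t)*sin(t)/4 + exp(2*t)*cos(t)/2 − (1/4)·I.
Solving for I: (1 + 1/4)·I equals the remaining terms, so I = (4/5)·(exp(2*t)*sin(t)/4 + exp(2*t)*cos(t)/2).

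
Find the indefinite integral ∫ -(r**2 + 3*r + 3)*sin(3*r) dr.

Use integration by parts with u = r**2 + 3*r + 3, dv = -sin(3*r) dr, so v = cos(3*r)/3.
Apply parts 2 times (tabular method): alternate signs, differentiate u down to 0, integrate dv up.

r**2*cos(3*r)/3 - 2*r*sin(3*r)/9 + r*cos(3*r) - sin(3*r)/3 + 25*cos(3*r)/27 + C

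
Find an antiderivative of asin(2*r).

Use integration by parts with u = arcsin(2*r), dv = dr.
Then du = 2/sqrt(-4*r**2 + 1) dr.

r*asin(2*r) + sqrt(-4*r**2 + 1)/2 + C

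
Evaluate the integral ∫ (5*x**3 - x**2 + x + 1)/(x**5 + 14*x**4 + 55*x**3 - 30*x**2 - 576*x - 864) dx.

65*log(x - 3)/1323 + 73*log(x + 3)/9 + 435*log(x + 4)/196 - 1121*log(x + 6)/108 + 339/(14*x + 56) + C

Factor the denominator: (x - 3)*(x + 3)*(x + 4)**2*(x + 6).
Partial-fraction decomposition: -1121/(108*(x + 6)) + 435/(196*(x + 4)) - 339/(14*(x + 4)**2) + 73/(9*(x + 3)) + 65/(1323*(x - 3)).
Integrate each term; A/(x−a) gives A·log|x−a|; A/(x−a)² gives −A/(x−a).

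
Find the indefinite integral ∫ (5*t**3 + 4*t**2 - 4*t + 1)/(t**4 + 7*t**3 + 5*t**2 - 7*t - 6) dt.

3*log(t - 1)/14 - 21*log(t + 1)/50 + 911*log(t + 6)/175 + 2/(5*t + 5) + C

Factor the denominator: (t - 1)*(t + 1)**2*(t + 6).
Partial-fraction decomposition: 911/(175*(t + 6)) - 21/(50*(t + 1)) - 2/(5*(t + 1)**2) + 3/(14*(t - 1)).
Integrate each term; A/(t−a) gives A·log|t−a|; A/(t−a)² gives −A/(t−a).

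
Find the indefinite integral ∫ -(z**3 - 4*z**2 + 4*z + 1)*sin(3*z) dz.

z**3*cos(3*z)/3 - z**2*sin(3*z)/3 - 4*z**2*cos(3*z)/3 + 8*z*sin(3*z)/9 + 10*z*cos(3*z)/9 - 10*sin(3*z)/27 + 17*cos(3*z)/27 + C

Use integration by parts with u = z**3 - 4*z**2 + 4*z + 1, dv = -sin(3*z) dz, so v = cos(3*z)/3.
Apply parts 3 times (tabular method): alternate signs, differentiate u down to 0, integrate dv up.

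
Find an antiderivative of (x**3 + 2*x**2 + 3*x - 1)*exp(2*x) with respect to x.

(4*x**3 + 2*x**2 + 10*x - 9)*exp(2*x)/8 + C

Use integration by parts with u = x**3 + 2*x**2 + 3*x - 1, dv = exp(2*x) dx, so v = exp(2*x)/2.
Apply parts 3 times (tabular method): alternate signs, differentiate u down to 0, integrate dv up.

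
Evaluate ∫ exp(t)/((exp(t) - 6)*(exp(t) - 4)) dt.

Let u = e^t, du = e^t dt.
The integral becomes ∫ du/((u-6)(u-4)); decompose into partial fractions.

log(exp(t) - 6)/2 - log(exp(t) - 4)/2 + C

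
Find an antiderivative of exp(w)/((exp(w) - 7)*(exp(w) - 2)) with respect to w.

Let u = e^w, du = e^w dw.
The integral becomes ∫ du/((u-7)(u-2)); decompose into partial fractions.

log(exp(w) - 7)/5 - log(exp(w) - 2)/5 + C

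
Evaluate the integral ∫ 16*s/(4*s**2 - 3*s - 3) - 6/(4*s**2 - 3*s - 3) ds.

Let u = 4*s**2 - 3*s - 3, so du = (8*s - 3) ds.
Rewriting, the integral becomes 2·∫ 1/u du = 2·log(u).
Substituting back, u = 4*s**2 - 3*s - 3.

2*log(4*s**2 - 3*s - 3) + C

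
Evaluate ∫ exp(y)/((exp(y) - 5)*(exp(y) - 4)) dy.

Let u = e^y, du = e^y dy.
The integral becomes ∫ du/((u-4)(u-5)); decompose into partial fractions.

log(exp(y) - 5) - log(exp(y) - 4) + C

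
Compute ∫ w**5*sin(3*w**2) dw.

-w**4*cos(3*w**2)/6 + w**2*sin(3*w**2)/9 + cos(3*w**2)/27 + C

Let u = w², du = 2w dw; rewrite as (1/2)∫ u^2·sin(3u) du.
Now integrate by parts 2 times.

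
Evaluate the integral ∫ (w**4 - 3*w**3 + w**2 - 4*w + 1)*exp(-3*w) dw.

Use integration by parts with u = w**4 - 3*w**3 + w**2 - 4*w + 1, dv = exp(-3*w) dw, so v = -exp(-3*w)/3.
Apply parts 4 times (tabular method): alternate signs, differentiate u down to 0, integrate dv up.

(-27*w**4 + 45*w**3 + 18*w**2 + 120*w + 13)*exp(-3*w)/81 + C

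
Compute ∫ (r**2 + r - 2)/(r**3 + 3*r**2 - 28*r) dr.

Factor the denominator: r*(r - 4)*(r + 7).
Partial-fraction decomposition: 40/(77*(r + 7)) + 9/(22*(r - 4)) + 1/(14*r).
Integrate each term: A/(r−a) contributes A·log|r−a|.

log(r)/14 + 9*log(r - 4)/22 + 40*log(r + 7)/77 + C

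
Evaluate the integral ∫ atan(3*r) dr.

r*atan(3*r) - log(9*r**2 + 1)/6 + C

Use integration by parts with u = arctan(3*r), dv = dr.
Then du = 3/(9*r**2 + 1) dr.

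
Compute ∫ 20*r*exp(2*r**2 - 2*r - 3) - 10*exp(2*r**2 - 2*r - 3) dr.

Let u = 2*r**2 - 2*r - 3, so du = (4*r - 2) dr.
Rewriting, the integral becomes 5·∫ e^u du = 5·e^u.
Substituting back, u = 2*r**2 - 2*r - 3.

5*exp(2*r**2 - 2*r - 3) + C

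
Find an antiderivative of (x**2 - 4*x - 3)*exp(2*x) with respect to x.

Use integration by parts with u = x**2 - 4*x - 3, dv = exp(2*x) dx, so v = exp(2*x)/2.
Apply parts 2 times (tabular method): alternate signs, differentiate u down to 0, integrate dv up.

(2*x**2 - 10*x - 1)*exp(2*x)/4 + C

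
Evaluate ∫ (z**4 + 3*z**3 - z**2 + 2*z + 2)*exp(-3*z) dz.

Use integration by parts with u = z**4 + 3*z**3 - z**2 + 2*z + 2, dv = exp(-3*z) dz, so v = -exp(-3*z)/3.
Apply parts 4 times (tabular method): alternate signs, differentiate u down to 0, integrate dv up.

(-27*z**4 - 117*z**3 - 90*z**2 - 114*z - 92)*exp(-3*z)/81 + C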